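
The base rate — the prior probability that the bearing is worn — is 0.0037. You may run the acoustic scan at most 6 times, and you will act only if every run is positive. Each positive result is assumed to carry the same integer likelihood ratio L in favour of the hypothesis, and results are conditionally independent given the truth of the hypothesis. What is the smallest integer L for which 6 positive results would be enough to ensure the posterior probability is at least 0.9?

4

Prior odds = 0.0037/0.9963 = 37/9963.
Target odds = 0.9/0.1 = 9.
Need L⁶ ≥ 9 ÷ (37/9963) = 89667/37.
3⁶ = 729 < 89667/37 ≤ 4096 = 4⁶, so L = 4.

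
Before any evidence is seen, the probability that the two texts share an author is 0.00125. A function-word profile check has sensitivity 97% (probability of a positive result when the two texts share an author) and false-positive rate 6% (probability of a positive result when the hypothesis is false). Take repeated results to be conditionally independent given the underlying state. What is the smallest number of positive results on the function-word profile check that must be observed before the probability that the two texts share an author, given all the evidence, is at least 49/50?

4

Prior odds = 0.00125/0.99875 = 1/799.
Likelihood ratio of a positive result = 0.97/0.06 = 97/6.
Target posterior odds = 0.98/0.02 = 49.
Require (97/6)ⁿ ≥ 49 ÷ (1/799) = 39151.
(97/6)³ = 912673/216 falls short of 39151 but (97/6)⁴ = 88529281/1296 reaches it, so n = 4.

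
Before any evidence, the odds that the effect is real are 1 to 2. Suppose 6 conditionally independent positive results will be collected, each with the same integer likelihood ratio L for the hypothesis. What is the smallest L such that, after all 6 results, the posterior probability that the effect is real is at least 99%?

Prior odds = 0.5.
Target odds = 0.99/0.01 = 99.
Need L⁶ ≥ 99 ÷ 0.5 = 198.
2⁶ = 64 < 198 ≤ 729 = 3⁶, so L = 3.

3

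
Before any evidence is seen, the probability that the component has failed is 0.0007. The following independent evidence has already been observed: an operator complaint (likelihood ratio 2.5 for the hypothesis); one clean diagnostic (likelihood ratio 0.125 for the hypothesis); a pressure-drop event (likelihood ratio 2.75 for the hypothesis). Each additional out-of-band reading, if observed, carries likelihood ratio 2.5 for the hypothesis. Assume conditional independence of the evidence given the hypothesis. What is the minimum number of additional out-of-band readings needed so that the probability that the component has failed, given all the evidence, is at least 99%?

14

Prior odds = 0.0007/0.9993 = 7/9993.
Combined Bayes factor of the evidence already in hand = 2.5 × 0.125 × 2.75 = 0.859375.
Odds after that evidence = (7/9993) × 0.859375 = 385/639552.
Target odds = 0.99/0.01 = 99.
Need 2.5ⁿ ≥ 99 ÷ (385/639552) = 5755968/35.
2.5¹³ ≈149012 falls short of 5755968/35 but 2.5¹⁴ ≈372529 reaches it, so n = 14.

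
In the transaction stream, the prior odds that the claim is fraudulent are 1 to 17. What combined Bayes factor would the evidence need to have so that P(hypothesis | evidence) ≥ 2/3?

34

Prior odds = 1/17.
Target odds = (2/3)/(1/3) = 2.
Required Bayes factor = 2 ÷ (1/17) = 34.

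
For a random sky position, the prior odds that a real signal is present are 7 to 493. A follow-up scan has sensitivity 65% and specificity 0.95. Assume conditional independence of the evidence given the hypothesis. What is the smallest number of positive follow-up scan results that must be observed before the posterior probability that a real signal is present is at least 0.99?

4

Prior odds = 7/493.
False-positive rate = 1 − 0.95 = 0.05; likelihood ratio of a positive = 0.65/0.05 = 13.
Target posterior odds = 0.99/0.01 = 99.
Need (7/493) × 13ⁿ ≥ 99, i.e. 13ⁿ ≥ 48807/7.
13³ = 2197 falls short of 48807/7 but 13⁴ = 28561 reaches it, so n = 4.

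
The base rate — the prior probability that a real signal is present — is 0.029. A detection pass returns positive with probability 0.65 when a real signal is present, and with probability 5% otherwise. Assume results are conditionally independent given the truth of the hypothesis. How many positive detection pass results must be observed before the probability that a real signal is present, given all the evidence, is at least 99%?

Prior odds: 0.029 ÷ 0.971 = 29/971.
Likelihood ratio of a positive result = 0.65/0.05 = 13.
Target odds: 0.99 ÷ 0.01 = 99.
Need (29/971) × 13ⁿ ≥ 99, i.e. 13ⁿ ≥ 96129/29.
13³ = 2197 falls short of 96129/29 but 13⁴ = 28561 reaches it, so n = 4.

4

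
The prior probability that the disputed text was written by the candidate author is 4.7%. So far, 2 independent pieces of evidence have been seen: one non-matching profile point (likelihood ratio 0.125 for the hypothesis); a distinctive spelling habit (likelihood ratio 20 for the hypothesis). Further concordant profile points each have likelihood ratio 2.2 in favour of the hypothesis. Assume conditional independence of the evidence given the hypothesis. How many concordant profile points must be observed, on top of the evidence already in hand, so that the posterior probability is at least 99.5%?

Prior odds = 0.047/0.953 = 47/953.
Combined Bayes factor of the evidence already in hand = 0.125 × 20 = 2.5.
Odds after that evidence = (47/953) × 2.5 = 235/1906.
Target odds = 0.995/0.005 = 199.
Need 2.2ⁿ ≥ 199 ÷ (235/1906) = 379294/235.
2.2⁹ ≈1207.27 falls short of 379294/235 but 2.2¹⁰ ≈2655.99 reaches it, so n = 10.

10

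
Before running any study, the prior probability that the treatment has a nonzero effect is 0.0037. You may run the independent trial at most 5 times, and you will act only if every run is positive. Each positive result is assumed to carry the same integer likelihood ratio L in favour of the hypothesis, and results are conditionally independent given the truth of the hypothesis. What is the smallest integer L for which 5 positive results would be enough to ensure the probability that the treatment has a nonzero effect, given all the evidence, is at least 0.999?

13

Prior odds = 0.0037/0.9963 = 37/9963.
Target odds = 0.999/0.001 = 999.
Need L⁵ ≥ 999 ÷ (37/9963) = 269001.
12⁵ = 248832 < 269001 ≤ 371293 = 13⁵, so L = 13.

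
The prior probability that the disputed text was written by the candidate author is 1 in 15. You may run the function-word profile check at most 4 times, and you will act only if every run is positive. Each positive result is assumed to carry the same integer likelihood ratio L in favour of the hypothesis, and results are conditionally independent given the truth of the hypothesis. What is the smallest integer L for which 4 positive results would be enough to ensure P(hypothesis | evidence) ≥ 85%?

3

Prior odds = (1/15)/(14/15) = 1/14.
Target odds = 0.85/0.15 = 17/3.
Need L⁴ ≥ 17/3 ÷ (1/14) = 238/3.
2⁴ = 16 < 238/3 ≤ 81 = 3⁴, so L = 3.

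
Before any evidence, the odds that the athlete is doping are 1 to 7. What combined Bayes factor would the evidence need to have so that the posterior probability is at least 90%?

Prior odds = 1/7.
Target odds = 0.9/0.1 = 9.
Required Bayes factor = 9 ÷ (1/7) = 63.

63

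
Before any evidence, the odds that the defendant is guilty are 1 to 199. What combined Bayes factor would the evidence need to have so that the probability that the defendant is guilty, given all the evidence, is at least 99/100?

19701

Prior odds = 1/199.
Target odds = 0.99/0.01 = 99.
Required Bayes factor = 99 ÷ (1/199) = 19701.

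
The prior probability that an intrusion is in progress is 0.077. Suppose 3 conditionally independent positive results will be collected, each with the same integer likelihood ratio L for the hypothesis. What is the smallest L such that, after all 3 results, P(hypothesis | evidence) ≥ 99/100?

Prior odds = 0.077/0.923 = 77/923.
Target odds = 0.99/0.01 = 99.
Need L³ ≥ 99 ÷ (77/923) = 8307/7.
10³ = 1000 < 8307/7 ≤ 1331 = 11³, so L = 11.

11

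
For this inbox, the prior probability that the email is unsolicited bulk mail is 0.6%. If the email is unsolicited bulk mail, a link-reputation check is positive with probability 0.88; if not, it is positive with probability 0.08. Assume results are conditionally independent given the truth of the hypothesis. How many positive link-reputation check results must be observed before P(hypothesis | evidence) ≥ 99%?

Prior odds = 0.006/0.994 = 3/497.
Likelihood ratio of a positive = 0.88/0.08 = 11.
Target posterior odds = 0.99/0.01 = 99.
Require 11ⁿ ≥ 99 ÷ (3/497) = 16401.
11⁴ = 14641 falls short of 16401 but 11⁵ = 161051 reaches it, so n = 5.

5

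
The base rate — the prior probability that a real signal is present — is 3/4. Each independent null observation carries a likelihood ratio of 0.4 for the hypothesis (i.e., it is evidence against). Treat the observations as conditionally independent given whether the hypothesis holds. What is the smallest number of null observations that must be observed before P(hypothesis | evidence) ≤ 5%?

5

Prior odds: 0.75 ÷ 0.25 = 3.
Likelihood ratio per null observation = 0.4.
Target posterior odds = 0.05/0.95 = 1/19.
Need 3 × 0.4ⁿ ≤ 1/19, i.e. 0.4ⁿ ≤ 1/57.
0.4⁴ = 0.0256 is still above 1/57 but 0.4⁵ = 0.01024 is at or below it, so n = 5.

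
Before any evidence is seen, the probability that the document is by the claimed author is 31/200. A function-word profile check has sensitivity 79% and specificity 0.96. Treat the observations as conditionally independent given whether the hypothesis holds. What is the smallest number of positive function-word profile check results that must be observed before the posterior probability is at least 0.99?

3

Prior odds: 0.155 ÷ 0.845 = 31/169.
False-positive rate = 1 − 0.96 = 0.04; likelihood ratio of a positive = 0.79/0.04 = 19.75.
Target posterior odds = 0.99/0.01 = 99.
Need (31/169) × 19.75ⁿ ≥ 99, i.e. 19.75ⁿ ≥ 16731/31.
19.75² = 390.0625 falls short of 16731/31 but 19.75³ = 7703.734375 reaches it, so n = 3.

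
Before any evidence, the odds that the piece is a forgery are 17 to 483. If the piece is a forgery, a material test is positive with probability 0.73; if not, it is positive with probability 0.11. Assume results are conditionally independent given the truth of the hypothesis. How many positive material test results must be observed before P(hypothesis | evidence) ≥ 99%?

5

Prior odds = 17/483.
Likelihood ratio of a positive = 0.73/0.11 = 73/11.
Target posterior odds = 0.99/0.01 = 99.
Need (17/483) × (73/11)ⁿ ≥ 99, i.e. (73/11)ⁿ ≥ 47817/17.
(73/11)⁴ = 28398241/14641 falls short of 47817/17 but (73/11)⁵ ≈12872.1 reaches it, so n = 5.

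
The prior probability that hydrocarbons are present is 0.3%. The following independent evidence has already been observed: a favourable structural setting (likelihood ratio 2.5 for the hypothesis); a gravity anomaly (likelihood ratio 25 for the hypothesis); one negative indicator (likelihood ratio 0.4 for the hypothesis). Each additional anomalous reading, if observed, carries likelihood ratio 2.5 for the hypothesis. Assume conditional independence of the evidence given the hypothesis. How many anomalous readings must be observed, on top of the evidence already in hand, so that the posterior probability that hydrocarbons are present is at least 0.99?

8

Prior odds = 0.003/0.997 = 3/997.
Combined Bayes factor of the evidence already in hand = 2.5 × 25 × 0.4 = 25.
Odds after that evidence = (3/997) × 25 = 75/997.
Target odds = 0.99/0.01 = 99.
Need 2.5ⁿ ≥ 99 ÷ (75/997) = 1316.04.
2.5⁷ = 610.3515625 falls short of 1316.04 but 2.5⁸ = 390625/256 reaches it, so n = 8.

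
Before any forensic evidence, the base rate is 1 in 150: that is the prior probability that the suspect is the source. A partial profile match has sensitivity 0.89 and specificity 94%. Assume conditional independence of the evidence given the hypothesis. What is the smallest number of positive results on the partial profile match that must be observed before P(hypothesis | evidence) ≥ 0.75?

3

Prior odds: (1/150) ÷ (149/150) = 1/149.
False-positive rate = 1 − 0.94 = 0.06; likelihood ratio of a positive = 0.89/0.06 = 89/6.
Target odds: 0.75 ÷ 0.25 = 3.
Need (1/149) × (89/6)ⁿ ≥ 3, i.e. (89/6)ⁿ ≥ 447.
(89/6)² = 7921/36 falls short of 447 but (89/6)³ = 704969/216 reaches it, so n = 3.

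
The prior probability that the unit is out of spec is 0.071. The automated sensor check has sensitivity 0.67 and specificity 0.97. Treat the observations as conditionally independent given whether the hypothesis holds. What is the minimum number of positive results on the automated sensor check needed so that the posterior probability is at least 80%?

Prior odds: 0.071 ÷ 0.929 = 71/929.
False-positive rate = 1 − 0.97 = 0.03; likelihood ratio of a positive = 0.67/0.03 = 67/3.
Target odds: 0.8 ÷ 0.2 = 4.
Need (71/929) × (67/3)ⁿ ≥ 4, i.e. (67/3)ⁿ ≥ 3716/71.
(67/3)¹ = 67/3 falls short of 3716/71 but (67/3)² = 4489/9 reaches it, so n = 2.

2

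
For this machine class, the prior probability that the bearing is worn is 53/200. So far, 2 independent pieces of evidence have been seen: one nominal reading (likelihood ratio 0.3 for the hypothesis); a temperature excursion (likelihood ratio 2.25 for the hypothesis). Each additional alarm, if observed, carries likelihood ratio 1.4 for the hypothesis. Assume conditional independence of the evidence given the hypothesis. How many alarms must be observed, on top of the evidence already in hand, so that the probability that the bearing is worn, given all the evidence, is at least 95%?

13

Prior odds = 0.265/0.735 = 53/147.
Combined Bayes factor of the evidence already in hand = 0.3 × 2.25 = 0.675.
Odds after that evidence = (53/147) × 0.675 = 477/1960.
Target odds = 0.95/0.05 = 19.
Need 1.4ⁿ ≥ 19 ÷ (477/1960) = 37240/477.
1.4¹² ≈56.6939 falls short of 37240/477 but 1.4¹³ ≈79.3715 reaches it, so n = 13.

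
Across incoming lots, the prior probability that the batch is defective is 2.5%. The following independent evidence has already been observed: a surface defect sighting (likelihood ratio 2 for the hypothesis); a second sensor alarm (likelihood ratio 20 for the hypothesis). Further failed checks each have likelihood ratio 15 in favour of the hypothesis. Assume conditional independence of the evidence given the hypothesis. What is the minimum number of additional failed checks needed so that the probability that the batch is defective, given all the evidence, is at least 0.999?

3

Prior odds = 0.025/0.975 = 1/39.
Combined Bayes factor of the evidence already in hand = 2 × 20 = 40.
Odds after that evidence = (1/39) × 40 = 40/39.
Target odds = 0.999/0.001 = 999.
Need 15ⁿ ≥ 999 ÷ (40/39) = 974.025.
15² = 225 falls short of 974.025 but 15³ = 3375 reaches it, so n = 3.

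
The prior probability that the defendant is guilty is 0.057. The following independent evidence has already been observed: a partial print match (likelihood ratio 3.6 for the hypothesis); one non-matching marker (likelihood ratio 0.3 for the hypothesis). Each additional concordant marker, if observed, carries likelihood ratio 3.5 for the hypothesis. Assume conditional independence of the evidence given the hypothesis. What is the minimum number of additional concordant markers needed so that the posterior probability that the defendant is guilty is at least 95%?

5

Prior odds = 0.057/0.943 = 57/943.
Combined Bayes factor of the evidence already in hand = 3.6 × 0.3 = 1.08.
Odds after that evidence = (57/943) × 1.08 = 1539/23575.
Target odds = 0.95/0.05 = 19.
Need 3.5ⁿ ≥ 19 ÷ (1539/23575) = 23575/81.
3.5⁴ = 150.0625 falls short of 23575/81 but 3.5⁵ = 525.21875 reaches it, so n = 5.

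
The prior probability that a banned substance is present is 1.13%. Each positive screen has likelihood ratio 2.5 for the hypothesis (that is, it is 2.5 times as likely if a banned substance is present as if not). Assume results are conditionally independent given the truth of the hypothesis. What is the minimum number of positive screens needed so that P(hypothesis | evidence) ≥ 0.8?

Prior odds = 0.0113/0.9887 = 113/9887.
Likelihood ratio per positive screen = 2.5.
Target odds: 0.8 ÷ 0.2 = 4.
Require 2.5ⁿ ≥ 4 ÷ (113/9887) = 39548/113.
2.5⁶ = 244.140625 falls short of 39548/113 but 2.5⁷ = 610.3515625 reaches it, so n = 7.

7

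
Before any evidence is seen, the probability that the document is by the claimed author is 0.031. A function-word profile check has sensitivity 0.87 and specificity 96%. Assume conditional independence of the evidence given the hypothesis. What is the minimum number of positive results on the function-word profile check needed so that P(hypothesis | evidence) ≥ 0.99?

3

Prior odds = 0.031/0.969 = 31/969.
False-positive rate = 1 − 0.96 = 0.04; likelihood ratio of a positive = 0.87/0.04 = 21.75.
Target odds: 0.99 ÷ 0.01 = 99.
Need (31/969) × 21.75ⁿ ≥ 99, i.e. 21.75ⁿ ≥ 95931/31.
21.75² = 473.0625 falls short of 95931/31 but 21.75³ = 658503/64 reaches it, so n = 3.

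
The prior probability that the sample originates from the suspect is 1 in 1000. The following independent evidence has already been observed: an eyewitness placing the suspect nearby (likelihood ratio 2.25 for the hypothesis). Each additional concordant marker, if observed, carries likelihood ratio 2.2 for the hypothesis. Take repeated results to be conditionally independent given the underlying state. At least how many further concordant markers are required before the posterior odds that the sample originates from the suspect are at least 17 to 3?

Prior odds = 0.001/0.999 = 1/999.
Bayes factor of the evidence already in hand = 2.25.
Odds after that evidence = (1/999) × 2.25 = 1/444.
Target odds = 17/3.
Need 2.2ⁿ ≥ 17/3 ÷ (1/444) = 2516.
2.2⁹ ≈1207.27 falls short of 2516 but 2.2¹⁰ ≈2655.99 reaches it, so n = 10.

10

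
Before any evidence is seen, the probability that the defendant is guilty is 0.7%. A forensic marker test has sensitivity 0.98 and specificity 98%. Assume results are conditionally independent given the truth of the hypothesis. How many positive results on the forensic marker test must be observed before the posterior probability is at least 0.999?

Prior odds = 0.007/0.993 = 7/993.
False-positive rate = 1 − 0.98 = 0.02; likelihood ratio of a positive = 0.98/0.02 = 49.
Target odds: 0.999 ÷ 0.001 = 999.
Need (7/993) × 49ⁿ ≥ 999, i.e. 49ⁿ ≥ 992007/7.
49³ = 117649 falls short of 992007/7 but 49⁴ = 5764801 reaches it, so n = 4.

4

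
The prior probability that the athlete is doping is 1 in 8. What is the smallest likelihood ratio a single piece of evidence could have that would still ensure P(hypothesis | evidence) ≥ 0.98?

Prior odds = 0.125/0.875 = 1/7.
Target odds = 0.98/0.02 = 49.
Required Bayes factor = 49 ÷ (1/7) = 343.

343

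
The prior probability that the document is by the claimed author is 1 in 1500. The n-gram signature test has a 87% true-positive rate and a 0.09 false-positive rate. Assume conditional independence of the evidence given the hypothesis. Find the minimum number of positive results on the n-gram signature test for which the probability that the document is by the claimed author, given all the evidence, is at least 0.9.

Prior odds: (1/1500) ÷ (1499/1500) = 1/1499.
Likelihood ratio of a positive result = 0.87/0.09 = 29/3.
Target odds: 0.9 ÷ 0.1 = 9.
Require (29/3)ⁿ ≥ 9 ÷ (1/1499) = 13491.
(29/3)⁴ = 707281/81 falls short of 13491 but (29/3)⁵ = 20511149/243 reaches it, so n = 5.

5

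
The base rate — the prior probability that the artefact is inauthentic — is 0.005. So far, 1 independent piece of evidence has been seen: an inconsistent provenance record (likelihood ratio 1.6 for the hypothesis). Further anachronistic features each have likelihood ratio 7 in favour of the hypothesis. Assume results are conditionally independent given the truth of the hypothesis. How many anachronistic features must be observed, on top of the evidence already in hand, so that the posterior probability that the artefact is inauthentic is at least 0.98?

Prior odds = 0.005/0.995 = 1/199.
Bayes factor of the evidence already in hand = 1.6.
Odds after that evidence = (1/199) × 1.6 = 8/995.
Target odds = 0.98/0.02 = 49.
Need 7ⁿ ≥ 49 ÷ (8/995) = 6094.375.
7⁴ = 2401 falls short of 6094.375 but 7⁵ = 16807 reaches it, so n = 5.

5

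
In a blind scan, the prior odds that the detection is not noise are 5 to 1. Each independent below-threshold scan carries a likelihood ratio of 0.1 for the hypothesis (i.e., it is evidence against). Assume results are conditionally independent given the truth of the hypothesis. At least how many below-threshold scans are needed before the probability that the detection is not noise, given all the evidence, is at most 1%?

Prior odds = 5.
Likelihood ratio per below-threshold scan = 0.1.
Target posterior odds = 0.01/0.99 = 1/99.
Require 0.1ⁿ ≤ 1/99 ÷ 5 = 1/495.
0.1² = 0.01 is still above 1/495 but 0.1³ = 0.001 is at or below it, so n = 3.

3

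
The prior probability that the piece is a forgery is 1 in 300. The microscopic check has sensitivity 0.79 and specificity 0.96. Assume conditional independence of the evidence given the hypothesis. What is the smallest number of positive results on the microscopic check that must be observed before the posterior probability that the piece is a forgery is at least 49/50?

Prior odds: (1/300) ÷ (299/300) = 1/299.
False-positive rate = 1 − 0.96 = 0.04; likelihood ratio of a positive = 0.79/0.04 = 19.75.
Target posterior odds = 0.98/0.02 = 49.
Require 19.75ⁿ ≥ 49 ÷ (1/299) = 14651.
19.75³ = 7703.734375 falls short of 14651 but 19.75⁴ = 38950081/256 reaches it, so n = 4.

4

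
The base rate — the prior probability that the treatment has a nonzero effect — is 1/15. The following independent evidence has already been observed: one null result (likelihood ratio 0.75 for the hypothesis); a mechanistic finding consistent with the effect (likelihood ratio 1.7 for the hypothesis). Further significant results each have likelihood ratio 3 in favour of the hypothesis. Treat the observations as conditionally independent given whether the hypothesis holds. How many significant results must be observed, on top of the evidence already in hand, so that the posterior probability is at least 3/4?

4

Prior odds = (1/15)/(14/15) = 1/14.
Combined Bayes factor of the evidence already in hand = 0.75 × 1.7 = 1.275.
Odds after that evidence = (1/14) × 1.275 = 51/560.
Target odds = 0.75/0.25 = 3.
Need 3ⁿ ≥ 3 ÷ (51/560) = 560/17.
3³ = 27 falls short of 560/17 but 3⁴ = 81 reaches it, so n = 4.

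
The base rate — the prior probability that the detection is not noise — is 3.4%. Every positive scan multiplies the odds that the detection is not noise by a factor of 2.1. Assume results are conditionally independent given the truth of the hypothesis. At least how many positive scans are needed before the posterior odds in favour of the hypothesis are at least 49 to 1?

Prior odds = 0.034/0.966 = 17/483.
Likelihood ratio per positive scan = 2.1.
Target odds = 49.
Require 2.1ⁿ ≥ 49 ÷ (17/483) = 23667/17.
2.1⁹ ≈794.28 falls short of 23667/17 but 2.1¹⁰ ≈1667.99 reaches it, so n = 10.

10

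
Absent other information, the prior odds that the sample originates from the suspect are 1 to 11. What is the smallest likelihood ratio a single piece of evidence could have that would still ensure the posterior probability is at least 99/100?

1089

Prior odds = 1/11.
Target odds = 0.99/0.01 = 99.
Required Bayes factor = 99 ÷ (1/11) = 1089.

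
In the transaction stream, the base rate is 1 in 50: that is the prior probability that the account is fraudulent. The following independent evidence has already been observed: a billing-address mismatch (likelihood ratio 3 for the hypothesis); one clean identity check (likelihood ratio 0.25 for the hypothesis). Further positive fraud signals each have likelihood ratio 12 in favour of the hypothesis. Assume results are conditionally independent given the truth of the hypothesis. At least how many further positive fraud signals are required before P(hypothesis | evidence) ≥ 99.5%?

4

Prior odds = 0.02/0.98 = 1/49.
Combined Bayes factor of the evidence already in hand = 3 × 0.25 = 0.75.
Odds after that evidence = (1/49) × 0.75 = 3/196.
Target odds = 0.995/0.005 = 199.
Need 12ⁿ ≥ 199 ÷ (3/196) = 39004/3.
12³ = 1728 falls short of 39004/3 but 12⁴ = 20736 reaches it, so n = 4.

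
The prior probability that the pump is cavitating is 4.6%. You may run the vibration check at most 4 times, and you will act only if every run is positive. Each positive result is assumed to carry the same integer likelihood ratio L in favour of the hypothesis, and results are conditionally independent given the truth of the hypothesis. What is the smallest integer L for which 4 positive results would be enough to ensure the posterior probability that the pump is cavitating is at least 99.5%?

Prior odds = 0.046/0.954 = 23/477.
Target odds = 0.995/0.005 = 199.
Need L⁴ ≥ 199 ÷ (23/477) = 94923/23.
8⁴ = 4096 < 94923/23 ≤ 6561 = 9⁴, so L = 9.

9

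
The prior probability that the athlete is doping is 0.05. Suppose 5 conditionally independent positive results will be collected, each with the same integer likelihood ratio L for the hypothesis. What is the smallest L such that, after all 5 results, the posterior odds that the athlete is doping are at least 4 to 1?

Prior odds = 0.05/0.95 = 1/19.
Target odds = 4.
Need L⁵ ≥ 4 ÷ (1/19) = 76.
2⁵ = 32 < 76 ≤ 243 = 3⁵, so L = 3.

3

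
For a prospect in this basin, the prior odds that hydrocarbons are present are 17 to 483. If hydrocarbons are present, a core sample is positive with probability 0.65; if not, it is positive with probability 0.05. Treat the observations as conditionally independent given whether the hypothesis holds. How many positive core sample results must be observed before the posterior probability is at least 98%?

Prior odds = 17/483.
Likelihood ratio of a positive = 0.65/0.05 = 13.
Target posterior odds = 0.98/0.02 = 49.
Need (17/483) × 13ⁿ ≥ 49, i.e. 13ⁿ ≥ 23667/17.
13² = 169 falls short of 23667/17 but 13³ = 2197 reaches it, so n = 3.

3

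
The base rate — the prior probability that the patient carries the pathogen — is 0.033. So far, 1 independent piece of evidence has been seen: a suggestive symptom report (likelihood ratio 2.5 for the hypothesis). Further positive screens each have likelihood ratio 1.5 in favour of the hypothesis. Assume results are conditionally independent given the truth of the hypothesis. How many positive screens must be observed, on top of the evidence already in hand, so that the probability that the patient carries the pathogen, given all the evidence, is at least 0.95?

Prior odds = 0.033/0.967 = 33/967.
Bayes factor of the evidence already in hand = 2.5.
Odds after that evidence = (33/967) × 2.5 = 165/1934.
Target odds = 0.95/0.05 = 19.
Need 1.5ⁿ ≥ 19 ÷ (165/1934) = 36746/165.
1.5¹³ = 1594323/8192 falls short of 36746/165 but 1.5¹⁴ = 4782969/16384 reaches it, so n = 14.

14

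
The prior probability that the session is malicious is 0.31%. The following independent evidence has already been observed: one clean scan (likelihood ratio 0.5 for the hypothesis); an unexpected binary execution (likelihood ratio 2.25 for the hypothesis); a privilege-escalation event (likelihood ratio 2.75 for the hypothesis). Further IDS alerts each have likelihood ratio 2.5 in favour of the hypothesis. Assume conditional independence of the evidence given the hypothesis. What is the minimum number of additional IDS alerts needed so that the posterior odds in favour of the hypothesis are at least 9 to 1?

Prior odds = 0.0031/0.9969 = 31/9969.
Combined Bayes factor of the evidence already in hand = 0.5 × 2.25 × 2.75 = 3.09375.
Odds after that evidence = (31/9969) × 3.09375 = 1023/106336.
Target odds = 9.
Need 2.5ⁿ ≥ 9 ÷ (1023/106336) = 319008/341.
2.5⁷ = 610.3515625 falls short of 319008/341 but 2.5⁸ = 390625/256 reaches it, so n = 8.

8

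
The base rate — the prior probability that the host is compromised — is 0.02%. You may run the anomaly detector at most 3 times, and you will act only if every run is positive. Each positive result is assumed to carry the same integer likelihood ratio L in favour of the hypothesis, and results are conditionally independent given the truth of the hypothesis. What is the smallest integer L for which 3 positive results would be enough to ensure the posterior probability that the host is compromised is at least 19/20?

Prior odds = 0.0002/0.9998 = 1/4999.
Target odds = 0.95/0.05 = 19.
Need L³ ≥ 19 ÷ (1/4999) = 94981.
45³ = 91125 < 94981 ≤ 97336 = 46³, so L = 46.

46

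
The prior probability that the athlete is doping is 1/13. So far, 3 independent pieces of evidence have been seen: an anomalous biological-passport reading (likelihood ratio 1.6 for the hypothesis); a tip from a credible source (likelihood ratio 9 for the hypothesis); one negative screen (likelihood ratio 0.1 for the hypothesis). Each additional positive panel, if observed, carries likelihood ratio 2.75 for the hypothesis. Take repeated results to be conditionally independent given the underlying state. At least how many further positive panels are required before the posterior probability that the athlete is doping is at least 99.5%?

Prior odds = (1/13)/(12/13) = 1/12.
Combined Bayes factor of the evidence already in hand = 1.6 × 9 × 0.1 = 1.44.
Odds after that evidence = (1/12) × 1.44 = 0.12.
Target odds = 0.995/0.005 = 199.
Need 2.75ⁿ ≥ 199 ÷ 0.12 = 4975/3.
2.75⁷ = 19487171/16384 falls short of 4975/3 but 2.75⁸ = 214358881/65536 reaches it, so n = 8.

8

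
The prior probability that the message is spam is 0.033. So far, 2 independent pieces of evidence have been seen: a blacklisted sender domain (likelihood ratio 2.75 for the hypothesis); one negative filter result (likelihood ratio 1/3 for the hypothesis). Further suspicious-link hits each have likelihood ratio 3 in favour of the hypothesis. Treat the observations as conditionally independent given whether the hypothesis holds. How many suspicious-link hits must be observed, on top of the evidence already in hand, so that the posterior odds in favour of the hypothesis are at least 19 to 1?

6

Prior odds = 0.033/0.967 = 33/967.
Combined Bayes factor of the evidence already in hand = 2.75 × (1/3) = 11/12.
Odds after that evidence = (33/967) × 11/12 = 121/3868.
Target odds = 19.
Need 3ⁿ ≥ 19 ÷ (121/3868) = 73492/121.
3⁵ = 243 falls short of 73492/121 but 3⁶ = 729 reaches it, so n = 6.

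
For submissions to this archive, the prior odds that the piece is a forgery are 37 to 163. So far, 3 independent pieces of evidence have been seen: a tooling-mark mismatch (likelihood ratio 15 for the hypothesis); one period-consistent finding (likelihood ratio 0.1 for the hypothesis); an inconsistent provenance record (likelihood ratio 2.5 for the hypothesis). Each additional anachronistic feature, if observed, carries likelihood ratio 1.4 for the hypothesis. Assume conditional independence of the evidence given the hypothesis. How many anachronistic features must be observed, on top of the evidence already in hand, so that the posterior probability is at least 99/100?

15

Prior odds = 37/163.
Combined Bayes factor of the evidence already in hand = 15 × 0.1 × 2.5 = 3.75.
Odds after that evidence = (37/163) × 3.75 = 555/652.
Target odds = 0.99/0.01 = 99.
Need 1.4ⁿ ≥ 99 ÷ (555/652) = 21516/185.
1.4¹⁴ ≈111.12 falls short of 21516/185 but 1.4¹⁵ ≈155.568 reaches it, so n = 15.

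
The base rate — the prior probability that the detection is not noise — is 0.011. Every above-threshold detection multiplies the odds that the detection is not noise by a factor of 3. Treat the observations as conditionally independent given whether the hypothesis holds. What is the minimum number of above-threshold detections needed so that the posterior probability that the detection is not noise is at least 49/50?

Prior odds = 0.011/0.989 = 11/989.
Likelihood ratio per above-threshold detection = 3.
Target posterior odds = 0.98/0.02 = 49.
Require 3ⁿ ≥ 49 ÷ (11/989) = 48461/11.
3⁷ = 2187 falls short of 48461/11 but 3⁸ = 6561 reaches it, so n = 8.

8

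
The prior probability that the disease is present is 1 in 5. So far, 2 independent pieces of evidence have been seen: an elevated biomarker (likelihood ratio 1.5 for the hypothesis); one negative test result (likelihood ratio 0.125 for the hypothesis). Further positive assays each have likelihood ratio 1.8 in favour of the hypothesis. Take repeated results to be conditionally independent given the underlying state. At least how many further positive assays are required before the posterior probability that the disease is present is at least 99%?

14

Prior odds = 0.2/0.8 = 0.25.
Combined Bayes factor of the evidence already in hand = 1.5 × 0.125 = 0.1875.
Odds after that evidence = 0.25 × 0.1875 = 0.046875.
Target odds = 0.99/0.01 = 99.
Need 1.8ⁿ ≥ 99 ÷ 0.046875 = 2112.
1.8¹³ ≈2082.3 falls short of 2112 but 1.8¹⁴ ≈3748.13 reaches it, so n = 14.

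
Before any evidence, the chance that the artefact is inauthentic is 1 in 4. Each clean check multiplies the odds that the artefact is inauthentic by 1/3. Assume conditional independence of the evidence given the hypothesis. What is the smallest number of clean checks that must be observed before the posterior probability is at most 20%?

1

Prior odds: 0.25 ÷ 0.75 = 1/3.
Likelihood ratio per clean check = 1/3.
Target posterior odds = 0.2/0.8 = 0.25.
Need (1/3) × (1/3)ⁿ ≤ 0.25, i.e. (1/3)ⁿ ≤ 0.75.
(1/3)¹ = 1/3, which is already at or below the required 0.75; so n = 1.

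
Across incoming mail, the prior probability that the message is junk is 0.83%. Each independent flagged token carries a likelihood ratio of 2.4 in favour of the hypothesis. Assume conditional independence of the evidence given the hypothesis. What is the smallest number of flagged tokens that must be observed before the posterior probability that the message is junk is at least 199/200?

12

Prior odds: 0.0083 ÷ 0.9917 = 83/9917.
Likelihood ratio per flagged token = 2.4.
Target posterior odds = 0.995/0.005 = 199.
Need (83/9917) × 2.4ⁿ ≥ 199, i.e. 2.4ⁿ ≥ 1973483/83.
2.4¹¹ ≈15216.8 falls short of 1973483/83 but 2.4¹² ≈36520.3 reaches it, so n = 12.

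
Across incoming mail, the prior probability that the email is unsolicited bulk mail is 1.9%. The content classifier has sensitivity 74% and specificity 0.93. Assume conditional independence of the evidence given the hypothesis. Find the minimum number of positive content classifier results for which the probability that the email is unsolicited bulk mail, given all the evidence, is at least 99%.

4

Prior odds: 0.019 ÷ 0.981 = 19/981.
False-positive rate = 1 − 0.93 = 0.07; likelihood ratio of a positive = 0.74/0.07 = 74/7.
Target posterior odds = 0.99/0.01 = 99.
Require (74/7)ⁿ ≥ 99 ÷ (19/981) = 97119/19.
(74/7)³ = 405224/343 falls short of 97119/19 but (74/7)⁴ = 29986576/2401 reaches it, so n = 4.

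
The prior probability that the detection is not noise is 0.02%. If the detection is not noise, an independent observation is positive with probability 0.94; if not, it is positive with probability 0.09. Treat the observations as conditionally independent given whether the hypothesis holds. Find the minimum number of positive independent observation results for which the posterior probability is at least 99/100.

6

Prior odds: 0.0002 ÷ 0.9998 = 1/4999.
Likelihood ratio of a positive = 0.94/0.09 = 94/9.
Target odds: 0.99 ÷ 0.01 = 99.
Need (1/4999) × (94/9)ⁿ ≥ 99, i.e. (94/9)ⁿ ≥ 494901.
(94/9)⁵ ≈124287 falls short of 494901 but (94/9)⁶ ≈1.29811e+06 reaches it, so n = 6.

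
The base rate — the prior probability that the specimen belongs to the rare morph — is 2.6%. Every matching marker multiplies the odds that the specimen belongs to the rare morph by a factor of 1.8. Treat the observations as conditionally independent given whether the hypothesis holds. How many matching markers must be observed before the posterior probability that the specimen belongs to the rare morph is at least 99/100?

14

Prior odds = 0.026/0.974 = 13/487.
Likelihood ratio per matching marker = 1.8.
Target posterior odds = 0.99/0.01 = 99.
Need (13/487) × 1.8ⁿ ≥ 99, i.e. 1.8ⁿ ≥ 48213/13.
1.8¹³ ≈2082.3 falls short of 48213/13 but 1.8¹⁴ ≈3748.13 reaches it, so n = 14.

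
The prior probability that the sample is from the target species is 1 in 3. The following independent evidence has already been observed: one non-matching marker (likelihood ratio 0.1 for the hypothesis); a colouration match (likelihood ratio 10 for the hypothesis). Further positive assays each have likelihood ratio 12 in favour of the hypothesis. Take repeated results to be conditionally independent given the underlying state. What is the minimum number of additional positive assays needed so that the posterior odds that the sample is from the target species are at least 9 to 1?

Prior odds = (1/3)/(2/3) = 0.5.
Combined Bayes factor of the evidence already in hand = 0.1 × 10 = 1.
Odds after that evidence = 0.5 × 1 = 0.5.
Target odds = 9.
Need 12ⁿ ≥ 9 ÷ 0.5 = 18.
12¹ = 12 falls short of 18 but 12² = 144 reaches it, so n = 2.

2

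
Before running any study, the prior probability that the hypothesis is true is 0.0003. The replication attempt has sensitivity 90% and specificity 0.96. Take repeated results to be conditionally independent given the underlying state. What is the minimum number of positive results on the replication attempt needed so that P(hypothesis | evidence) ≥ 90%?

4

Prior odds = 0.0003/0.9997 = 3/9997.
False-positive rate = 1 − 0.96 = 0.04; likelihood ratio of a positive = 0.9/0.04 = 22.5.
Target odds: 0.9 ÷ 0.1 = 9.
Require 22.5ⁿ ≥ 9 ÷ (3/9997) = 29991.
22.5³ = 11390.625 falls short of 29991 but 22.5⁴ = 256289.0625 reaches it, so n = 4.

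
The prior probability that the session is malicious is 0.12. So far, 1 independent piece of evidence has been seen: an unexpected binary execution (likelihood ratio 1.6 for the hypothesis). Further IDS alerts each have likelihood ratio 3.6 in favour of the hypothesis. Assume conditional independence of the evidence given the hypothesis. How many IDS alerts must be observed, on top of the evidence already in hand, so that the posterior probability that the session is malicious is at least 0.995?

6

Prior odds = 0.12/0.88 = 3/22.
Bayes factor of the evidence already in hand = 1.6.
Odds after that evidence = (3/22) × 1.6 = 12/55.
Target odds = 0.995/0.005 = 199.
Need 3.6ⁿ ≥ 199 ÷ (12/55) = 10945/12.
3.6⁵ = 604.66176 falls short of 10945/12 but 3.6⁶ = 34012224/15625 reaches it, so n = 6.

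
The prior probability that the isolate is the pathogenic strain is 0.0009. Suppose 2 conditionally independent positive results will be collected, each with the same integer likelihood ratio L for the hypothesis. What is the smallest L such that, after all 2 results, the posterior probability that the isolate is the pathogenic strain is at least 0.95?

Prior odds = 0.0009/0.9991 = 9/9991.
Target odds = 0.95/0.05 = 19.
Need L² ≥ 19 ÷ (9/9991) = 189829/9.
145² = 21025 < 189829/9 ≤ 21316 = 146², so L = 146.

146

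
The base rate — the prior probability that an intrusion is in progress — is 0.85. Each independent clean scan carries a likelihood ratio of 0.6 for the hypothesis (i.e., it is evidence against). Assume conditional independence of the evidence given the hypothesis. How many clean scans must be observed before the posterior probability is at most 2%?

12

Prior odds = 0.85/0.15 = 17/3.
Likelihood ratio per clean scan = 0.6.
Target odds: 0.02 ÷ 0.98 = 1/49.
Need (17/3) × 0.6ⁿ ≤ 1/49, i.e. 0.6ⁿ ≤ 3/833.
0.6¹¹ = 177147/48828125 is still above 3/833 but 0.6¹² = 531441/244140625 is at or below it, so n = 12.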